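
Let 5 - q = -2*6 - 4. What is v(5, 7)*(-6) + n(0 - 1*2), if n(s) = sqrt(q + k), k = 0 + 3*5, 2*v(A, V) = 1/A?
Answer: 27/5 ≈ 5.4000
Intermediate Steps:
q = 21 (q = 5 - (-2*6 - 4) = 5 - (-12 - 4) = 5 - 1*(-16) = 5 + 16 = 21)
v(A, V) = 1/(2*A)
k = 15 (k = 0 + 15 = 15)
n(s) = 6 (n(s) = sqrt(21 + 15) = sqrt(36) = 6)
v(5, 7)*(-6) + n(0 - 1*2) = ((1/2)/5)*(-6) + 6 = ((1/2)*(1/5))*(-6) + 6 = (1/10)*(-6) + 6 = -3/5 + 6 = 27/5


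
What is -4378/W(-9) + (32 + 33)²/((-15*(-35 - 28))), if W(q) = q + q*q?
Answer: -42589/756 ≈ -56.335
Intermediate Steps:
W(q) = q + q²
-4378/W(-9) + (32 + 33)²/((-15*(-35 - 28))) = -4378*(-1/(9*(1 - 9))) + (32 + 33)²/((-15*(-35 - 28))) = -4378/((-9*(-8))) + 65²/((-15*(-63))) = -4378/72 + 4225/945 = -4378*1/72 + 4225*(1/945) = -2189/36 + 845/189 = -42589/756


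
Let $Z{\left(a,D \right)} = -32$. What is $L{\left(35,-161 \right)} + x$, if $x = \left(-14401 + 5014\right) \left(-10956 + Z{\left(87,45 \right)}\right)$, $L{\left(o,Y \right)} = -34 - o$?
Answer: $103144287$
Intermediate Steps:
$x = 103144356$ ($x = \left(-14401 + 5014\right) \left(-10956 - 32\right) = \left(-9387\right) \left(-10988\right) = 103144356$)
$L{\left(35,-161 \right)} + x = \left(-34 - 35\right) + 103144356 = -69 + 103144356 = 103144287$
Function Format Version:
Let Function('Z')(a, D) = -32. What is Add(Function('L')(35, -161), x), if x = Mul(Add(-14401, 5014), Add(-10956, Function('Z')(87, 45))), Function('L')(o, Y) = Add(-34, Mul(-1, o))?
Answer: 103144287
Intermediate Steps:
x = 103144356 (x = Mul(Add(-14401, 5014), Add(-10956, -32)) = Mul(-9387, -10988) = 103144356)
Add(Function('L')(35, -161), x) = Add(Add(-34, Mul(-1, 35)), 103144356) = Add(Add(-34, -35), 103144356) = Add(-69, 103144356) = 103144287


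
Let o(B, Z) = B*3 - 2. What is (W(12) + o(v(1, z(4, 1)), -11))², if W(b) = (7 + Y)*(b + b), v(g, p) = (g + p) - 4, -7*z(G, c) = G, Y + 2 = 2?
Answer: 1181569/49 ≈ 24114.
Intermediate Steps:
Y = 0 (Y = -2 + 2 = 0)
z(G, c) = -G/7
v(g, p) = -4 + g + p
o(B, Z) = -2 + 3*B (o(B, Z) = 3*B - 2 = -2 + 3*B)
W(b) = 14*b (W(b) = (7 + 0)*(b + b) = 7*(2*b) = 14*b)
(W(12) + o(v(1, z(4, 1)), -11))² = (14*12 + (-2 + 3*(-4 + 1 - ⅐*4)))² = (168 + (-2 + 3*(-4 + 1 - 4/7)))² = (168 + (-2 + 3*(-25/7)))² = (168 + (-2 - 75/7))² = (168 - 89/7)² = (1087/7)² = 1181569/49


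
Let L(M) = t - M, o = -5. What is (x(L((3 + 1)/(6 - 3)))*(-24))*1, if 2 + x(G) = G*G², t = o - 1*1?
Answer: 85616/9 ≈ 9512.9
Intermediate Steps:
t = -6 (t = -5 - 1*1 = -5 - 1 = -6)
L(M) = -6 - M
x(G) = -2 + G³ (x(G) = -2 + G*G² = -2 + G³)
(x(L((3 + 1)/(6 - 3)))*(-24))*1 = ((-2 + (-6 - (3 + 1)/(6 - 3))³)*(-24))*1 = ((-2 + (-6 - 4/3)³)*(-24))*1 = ((-2 + (-22/3)³)*(-24))*1 = ((-2 - 10648/27)*(-24))*1 = -10702/27*(-24)*1 = (85616/9)*1 = 85616/9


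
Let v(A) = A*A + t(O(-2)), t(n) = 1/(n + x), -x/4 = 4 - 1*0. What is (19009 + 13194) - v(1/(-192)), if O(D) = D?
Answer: 1187133439/36864 ≈ 32203.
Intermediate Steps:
x = -16 (x = -4*(4 - 1*0) = -4*(4 + 0) = -4*4 = -16)
t(n) = 1/(-16 + n) (t(n) = 1/(n - 16) = 1/(-16 + n))
v(A) = -1/18 + A² (v(A) = A*A + 1/(-16 - 2) = A² + 1/(-18) = A² - 1/18 = -1/18 + A²)
(19009 + 13194) - v(1/(-192)) = (19009 + 13194) - (-1/18 + (1/(-192))²) = 32203 - (-1/18 + (-1/192)²) = 32203 - (-1/18 + 1/36864) = 32203 - 1*(-2047/36864) = 32203 + 2047/36864 = 1187133439/36864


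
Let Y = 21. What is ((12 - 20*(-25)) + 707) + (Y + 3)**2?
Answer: 1795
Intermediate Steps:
((12 - 20*(-25)) + 707) + (Y + 3)**2 = ((12 - 20*(-25)) + 707) + (21 + 3)**2 = ((12 + 500) + 707) + 24**2 = (512 + 707) + 576 = 1219 + 576 = 1795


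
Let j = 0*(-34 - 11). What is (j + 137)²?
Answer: 18769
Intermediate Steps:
j = 0 (j = 0*(-45) = 0)
(j + 137)² = (0 + 137)² = 137² = 18769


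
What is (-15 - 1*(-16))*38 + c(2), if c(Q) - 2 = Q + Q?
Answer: 44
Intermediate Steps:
c(Q) = 2 + 2*Q (c(Q) = 2 + (Q + Q) = 2 + 2*Q)
(-15 - 1*(-16))*38 + c(2) = (-15 - 1*(-16))*38 + (2 + 2*2) = (-15 + 16)*38 + (2 + 4) = 1*38 + 6 = 38 + 6 = 44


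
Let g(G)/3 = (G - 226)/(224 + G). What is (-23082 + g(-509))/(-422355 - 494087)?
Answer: 438411/17412398 ≈ 0.025178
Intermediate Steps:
g(G) = 3*(-226 + G)/(224 + G) (g(G) = 3*((G - 226)/(224 + G)) = 3*((-226 + G)/(224 + G)) = 3*(-226 + G)/(224 + G))
(-23082 + g(-509))/(-422355 - 494087) = (-23082 + 3*(-226 - 509)/(224 - 509))/(-422355 - 494087) = (-23082 + 3*(-735)/(-285))/(-916442) = (-23082 + 3*(-1/285)*(-735))*(-1/916442) = (-23082 + 147/19)*(-1/916442) = -438411/19*(-1/916442) = 438411/17412398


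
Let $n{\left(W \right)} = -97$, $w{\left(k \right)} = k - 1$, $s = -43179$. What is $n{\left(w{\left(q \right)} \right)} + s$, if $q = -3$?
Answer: $-43276$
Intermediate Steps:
$w{\left(k \right)} = -1 + k$
$n{\left(w{\left(q \right)} \right)} + s = -97 - 43179 = -43276$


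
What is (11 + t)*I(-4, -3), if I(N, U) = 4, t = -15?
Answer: -16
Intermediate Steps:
(11 + t)*I(-4, -3) = (11 - 15)*4 = -4*4 = -16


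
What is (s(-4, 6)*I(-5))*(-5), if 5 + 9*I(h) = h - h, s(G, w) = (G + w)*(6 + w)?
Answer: 200/3 ≈ 66.667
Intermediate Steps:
s(G, w) = (6 + w)*(G + w)
I(h) = -5/9 (I(h) = -5/9 + (h - h)/9 = -5/9 + (1/9)*0 = -5/9 + 0 = -5/9)
(s(-4, 6)*I(-5))*(-5) = ((6**2 + 6*(-4) + 6*6 - 4*6)*(-5/9))*(-5) = ((36 - 24 + 36 - 24)*(-5/9))*(-5) = (24*(-5/9))*(-5) = -40/3*(-5) = 200/3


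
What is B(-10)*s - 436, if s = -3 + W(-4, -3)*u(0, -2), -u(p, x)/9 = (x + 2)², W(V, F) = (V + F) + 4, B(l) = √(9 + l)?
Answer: -436 - 3*I ≈ -436.0 - 3.0*I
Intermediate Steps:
W(V, F) = 4 + F + V (W(V, F) = (F + V) + 4 = 4 + F + V)
u(p, x) = -9*(2 + x)² (u(p, x) = -9*(x + 2)² = -9*(2 + x)²)
s = -3 (s = -3 + (4 - 3 - 4)*(-9*(2 - 2)²) = -3 - (-27)*0² = -3 - (-27)*0 = -3 - 3*0 = -3 + 0 = -3)
B(-10)*s - 436 = √(9 - 10)*(-3) - 436 = √(-1)*(-3) - 436 = I*(-3) - 436 = -3*I - 436 = -436 - 3*I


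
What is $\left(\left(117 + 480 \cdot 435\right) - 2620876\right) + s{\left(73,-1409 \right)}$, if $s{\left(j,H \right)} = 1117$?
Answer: $-2410842$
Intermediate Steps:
$\left(\left(117 + 480 \cdot 435\right) - 2620876\right) + s{\left(73,-1409 \right)} = \left(\left(117 + 480 \cdot 435\right) - 2620876\right) + 1117 = \left(\left(117 + 208800\right) - 2620876\right) + 1117 = \left(208917 - 2620876\right) + 1117 = -2411959 + 1117 = -2410842$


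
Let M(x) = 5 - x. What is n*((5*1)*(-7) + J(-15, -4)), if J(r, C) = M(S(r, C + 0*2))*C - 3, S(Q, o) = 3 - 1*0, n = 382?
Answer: -17572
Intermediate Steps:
S(Q, o) = 3 (S(Q, o) = 3 + 0 = 3)
J(r, C) = -3 + 2*C (J(r, C) = (5 - 1*3)*C - 3 = (5 - 3)*C - 3 = 2*C - 3 = -3 + 2*C)
n*((5*1)*(-7) + J(-15, -4)) = 382*((5*1)*(-7) + (-3 + 2*(-4))) = 382*(5*(-7) + (-3 - 8)) = 382*(-35 - 11) = 382*(-46) = -17572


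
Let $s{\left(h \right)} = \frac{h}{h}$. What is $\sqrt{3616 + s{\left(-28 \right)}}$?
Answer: $\sqrt{3617} \approx 60.141$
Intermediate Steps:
$s{\left(h \right)} = 1$
$\sqrt{3616 + s{\left(-28 \right)}} = \sqrt{3616 + 1} = \sqrt{3617}$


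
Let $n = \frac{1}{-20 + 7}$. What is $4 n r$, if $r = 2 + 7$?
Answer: $- \frac{36}{13} \approx -2.7692$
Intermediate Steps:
$r = 9$
$n = - \frac{1}{13}$ ($n = \frac{1}{-13} = - \frac{1}{13} \approx -0.076923$)
$4 n r = 4 \left(- \frac{1}{13}\right) 9 = \left(- \frac{4}{13}\right) 9 = - \frac{36}{13}$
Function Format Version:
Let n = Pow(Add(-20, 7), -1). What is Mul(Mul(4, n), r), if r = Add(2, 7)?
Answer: Rational(-36, 13) ≈ -2.7692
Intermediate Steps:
r = 9
n = Rational(-1, 13) (n = Pow(-13, -1) = Rational(-1, 13) ≈ -0.076923)
Mul(Mul(4, n), r) = Mul(Mul(4, Rational(-1, 13)), 9) = Mul(Rational(-4, 13), 9) = Rational(-36, 13)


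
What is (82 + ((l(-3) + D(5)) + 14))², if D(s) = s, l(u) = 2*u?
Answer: 9025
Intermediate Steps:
(82 + ((l(-3) + D(5)) + 14))² = (82 + ((2*(-3) + 5) + 14))² = (82 + ((-6 + 5) + 14))² = (82 + (-1 + 14))² = (82 + 13)² = 95² = 9025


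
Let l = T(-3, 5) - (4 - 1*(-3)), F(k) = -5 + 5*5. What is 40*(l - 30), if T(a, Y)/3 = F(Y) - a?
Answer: 1280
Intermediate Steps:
F(k) = 20 (F(k) = -5 + 25 = 20)
T(a, Y) = 60 - 3*a (T(a, Y) = 3*(20 - a) = 60 - 3*a)
l = 62 (l = (60 - 3*(-3)) - (4 - 1*(-3)) = (60 + 9) - (4 + 3) = 69 - 1*7 = 69 - 7 = 62)
40*(l - 30) = 40*(62 - 30) = 40*32 = 1280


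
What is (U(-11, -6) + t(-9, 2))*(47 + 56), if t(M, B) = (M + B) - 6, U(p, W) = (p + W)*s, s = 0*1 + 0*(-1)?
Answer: -1339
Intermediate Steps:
s = 0 (s = 0 + 0 = 0)
U(p, W) = 0 (U(p, W) = (p + W)*0 = (W + p)*0 = 0)
t(M, B) = -6 + B + M (t(M, B) = (B + M) - 6 = -6 + B + M)
(U(-11, -6) + t(-9, 2))*(47 + 56) = (0 + (-6 + 2 - 9))*(47 + 56) = (0 - 13)*103 = -13*103 = -1339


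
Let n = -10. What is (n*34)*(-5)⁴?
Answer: -212500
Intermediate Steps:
(n*34)*(-5)⁴ = -10*34*(-5)⁴ = -340*625 = -212500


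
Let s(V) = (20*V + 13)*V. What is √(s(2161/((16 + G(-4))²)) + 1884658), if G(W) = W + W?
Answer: √1953688885/32 ≈ 1381.3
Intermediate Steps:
G(W) = 2*W
s(V) = V*(13 + 20*V) (s(V) = (13 + 20*V)*V = V*(13 + 20*V))
√(s(2161/((16 + G(-4))²)) + 1884658) = √((2161/((16 + 2*(-4))²))*(13 + 20*(2161/((16 + 2*(-4))²))) + 1884658) = √((2161/((16 - 8)²))*(13 + 20*(2161/((16 - 8)²))) + 1884658) = √((2161/(8²))*(13 + 20*(2161/(8²))) + 1884658) = √((2161/64)*(13 + 20*(2161/64)) + 1884658) = √((2161*(1/64))*(13 + 20*(2161*(1/64))) + 1884658) = √(2161*(13 + 20*(2161/64))/64 + 1884658) = √(2161*(13 + 10805/16)/64 + 1884658) = √((2161/64)*(11013/16) + 1884658) = √(23799093/1024 + 1884658) = √(1953688885/1024) = √1953688885/32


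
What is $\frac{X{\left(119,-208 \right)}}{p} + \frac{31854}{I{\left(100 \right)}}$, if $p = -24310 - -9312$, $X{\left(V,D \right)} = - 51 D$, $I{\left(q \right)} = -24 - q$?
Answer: $- \frac{119765421}{464938} \approx -257.59$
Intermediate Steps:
$p = -14998$ ($p = -24310 + 9312 = -14998$)
$\frac{X{\left(119,-208 \right)}}{p} + \frac{31854}{I{\left(100 \right)}} = \frac{\left(-51\right) \left(-208\right)}{-14998} + \frac{31854}{-24 - 100} = 10608 \left(- \frac{1}{14998}\right) + \frac{31854}{-24 - 100} = - \frac{5304}{7499} + \frac{31854}{-124} = - \frac{5304}{7499} + 31854 \left(- \frac{1}{124}\right) = - \frac{5304}{7499} - \frac{15927}{62} = - \frac{119765421}{464938}$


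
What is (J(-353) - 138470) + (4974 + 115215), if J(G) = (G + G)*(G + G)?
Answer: 480155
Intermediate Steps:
J(G) = 4*G² (J(G) = (2*G)*(2*G) = 4*G²)
(J(-353) - 138470) + (4974 + 115215) = (4*(-353)² - 138470) + (4974 + 115215) = (4*124609 - 138470) + 120189 = (498436 - 138470) + 120189 = 359966 + 120189 = 480155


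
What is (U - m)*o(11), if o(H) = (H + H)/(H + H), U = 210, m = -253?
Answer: 463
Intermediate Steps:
o(H) = 1 (o(H) = (2*H)/((2*H)) = (2*H)*(1/(2*H)) = 1)
(U - m)*o(11) = (210 - 1*(-253))*1 = (210 + 253)*1 = 463*1 = 463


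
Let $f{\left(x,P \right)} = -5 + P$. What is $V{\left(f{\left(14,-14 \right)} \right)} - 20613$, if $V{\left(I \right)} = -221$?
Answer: $-20834$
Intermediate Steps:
$V{\left(f{\left(14,-14 \right)} \right)} - 20613 = -221 - 20613 = -20834$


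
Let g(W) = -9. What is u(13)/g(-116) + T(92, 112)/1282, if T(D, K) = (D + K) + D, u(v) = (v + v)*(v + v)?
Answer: -431984/5769 ≈ -74.880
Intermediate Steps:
u(v) = 4*v² (u(v) = (2*v)*(2*v) = 4*v²)
T(D, K) = K + 2*D
u(13)/g(-116) + T(92, 112)/1282 = (4*13²)/(-9) + (112 + 2*92)/1282 = (4*169)*(-⅑) + (112 + 184)*(1/1282) = 676*(-⅑) + 296*(1/1282) = -676/9 + 148/641 = -431984/5769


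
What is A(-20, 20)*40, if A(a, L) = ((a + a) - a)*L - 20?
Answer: -16800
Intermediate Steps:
A(a, L) = -20 + L*a (A(a, L) = (2*a - a)*L - 20 = a*L - 20 = L*a - 20 = -20 + L*a)
A(-20, 20)*40 = (-20 + 20*(-20))*40 = (-20 - 400)*40 = -420*40 = -16800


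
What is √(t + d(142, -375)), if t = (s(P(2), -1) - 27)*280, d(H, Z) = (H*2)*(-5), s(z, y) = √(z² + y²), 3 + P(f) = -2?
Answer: 2*√(-2245 + 70*√26) ≈ 86.904*I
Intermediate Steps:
P(f) = -5 (P(f) = -3 - 2 = -5)
s(z, y) = √(y² + z²)
d(H, Z) = -10*H (d(H, Z) = (2*H)*(-5) = -10*H)
t = -7560 + 280*√26 (t = (√((-1)² + (-5)²) - 27)*280 = (√(1 + 25) - 27)*280 = (√26 - 27)*280 = (-27 + √26)*280 = -7560 + 280*√26 ≈ -6132.3)
√(t + d(142, -375)) = √((-7560 + 280*√26) - 10*142) = √((-7560 + 280*√26) - 1420) = √(-8980 + 280*√26)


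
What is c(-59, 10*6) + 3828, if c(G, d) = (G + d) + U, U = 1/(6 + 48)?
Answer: 206767/54 ≈ 3829.0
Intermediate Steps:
U = 1/54 ≈ 0.018519
c(G, d) = 1/54 + G + d (c(G, d) = (G + d) + 1/54 = 1/54 + G + d)
c(-59, 10*6) + 3828 = (1/54 - 59 + 10*6) + 3828 = (1/54 - 59 + 60) + 3828 = 55/54 + 3828 = 206767/54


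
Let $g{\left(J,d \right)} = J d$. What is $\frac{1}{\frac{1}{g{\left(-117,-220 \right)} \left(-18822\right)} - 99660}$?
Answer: $- \frac{484478280}{48283105384801} \approx -1.0034 \cdot 10^{-5}$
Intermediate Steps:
$\frac{1}{\frac{1}{g{\left(-117,-220 \right)} \left(-18822\right)} - 99660} = \frac{1}{\frac{1}{\left(-117\right) \left(-220\right) \left(-18822\right)} - 99660} = \frac{1}{\frac{1}{25740} \left(- \frac{1}{18822}\right) - 99660} = \frac{1}{- \frac{1}{484478280} - 99660} = \frac{1}{- \frac{48283105384801}{484478280}} = - \frac{484478280}{48283105384801}$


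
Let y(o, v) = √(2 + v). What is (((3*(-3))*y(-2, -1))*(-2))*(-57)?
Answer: -1026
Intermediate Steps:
(((3*(-3))*y(-2, -1))*(-2))*(-57) = (((3*(-3))*√(2 - 1))*(-2))*(-57) = (-9*√1*(-2))*(-57) = (-9*1*(-2))*(-57) = -9*(-2)*(-57) = 18*(-57) = -1026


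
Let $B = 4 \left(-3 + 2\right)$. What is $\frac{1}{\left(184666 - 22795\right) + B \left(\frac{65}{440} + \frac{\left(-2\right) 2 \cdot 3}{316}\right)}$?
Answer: $\frac{1738}{281331035} \approx 6.1778 \cdot 10^{-6}$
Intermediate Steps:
$B = -4$ ($B = 4 \left(-1\right) = -4$)
$\frac{1}{\left(184666 - 22795\right) + B \left(\frac{65}{440} + \frac{\left(-2\right) 2 \cdot 3}{316}\right)} = \frac{1}{\left(184666 - 22795\right) - 4 \left(\frac{65}{440} + \frac{\left(-2\right) 2 \cdot 3}{316}\right)} = \frac{1}{161871 - 4 \left(65 \cdot \frac{1}{440} + \left(-4\right) 3 \cdot \frac{1}{316}\right)} = \frac{1}{161871 - 4 \left(\frac{13}{88} - \frac{3}{79}\right)} = \frac{1}{161871 - \frac{763}{1738}} = \frac{1}{\frac{281331035}{1738}} = \frac{1738}{281331035}$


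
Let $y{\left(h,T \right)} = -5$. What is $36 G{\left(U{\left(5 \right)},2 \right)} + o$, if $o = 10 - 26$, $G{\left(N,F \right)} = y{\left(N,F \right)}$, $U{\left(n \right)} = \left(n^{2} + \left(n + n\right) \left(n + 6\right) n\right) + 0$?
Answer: $-196$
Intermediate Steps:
$U{\left(n \right)} = n^{2} + 2 n^{2} \left(6 + n\right)$ ($U{\left(n \right)} = \left(n^{2} + 2 n \left(6 + n\right) n\right) + 0 = \left(n^{2} + 2 n^{2} \left(6 + n\right)\right) + 0 = n^{2} + 2 n^{2} \left(6 + n\right)$)
$G{\left(N,F \right)} = -5$
$o = -16$ ($o = 10 - 26 = -16$)
$36 G{\left(U{\left(5 \right)},2 \right)} + o = 36 \left(-5\right) - 16 = -180 - 16 = -196$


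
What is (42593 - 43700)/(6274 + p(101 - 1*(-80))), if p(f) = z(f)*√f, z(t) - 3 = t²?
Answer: 1157553/32376743650 - 3022479*√181/16188371825 ≈ -0.0024761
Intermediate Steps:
z(t) = 3 + t²
p(f) = √f*(3 + f²) (p(f) = (3 + f²)*√f = √f*(3 + f²))
(42593 - 43700)/(6274 + p(101 - 1*(-80))) = (42593 - 43700)/(6274 + √(101 - 1*(-80))*(3 + (101 - 1*(-80))²)) = -1107/(6274 + √(101 + 80)*(3 + (101 + 80)²)) = -1107/(6274 + √181*(3 + 181²)) = -1107/(6274 + √181*(3 + 32761)) = -1107/(6274 + √181*32764) = -1107/(6274 + 32764*√181)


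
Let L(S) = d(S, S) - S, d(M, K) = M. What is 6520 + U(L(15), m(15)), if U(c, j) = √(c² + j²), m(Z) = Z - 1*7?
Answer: 6528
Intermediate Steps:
m(Z) = -7 + Z (m(Z) = Z - 7 = -7 + Z)
L(S) = 0 (L(S) = S - S = 0)
6520 + U(L(15), m(15)) = 6520 + √(0² + (-7 + 15)²) = 6520 + √(0 + 8²) = 6520 + √(0 + 64) = 6520 + √64 = 6520 + 8 = 6528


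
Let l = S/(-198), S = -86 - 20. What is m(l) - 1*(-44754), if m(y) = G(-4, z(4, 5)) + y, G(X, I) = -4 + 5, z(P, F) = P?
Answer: 4430798/99 ≈ 44756.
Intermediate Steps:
G(X, I) = 1
S = -106
l = 53/99 (l = -106/(-198) = -106*(-1/198) = 53/99 ≈ 0.53535)
m(y) = 1 + y
m(l) - 1*(-44754) = (1 + 53/99) - 1*(-44754) = 152/99 + 44754 = 4430798/99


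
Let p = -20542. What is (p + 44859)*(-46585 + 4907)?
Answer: -1013483926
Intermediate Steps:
(p + 44859)*(-46585 + 4907) = (-20542 + 44859)*(-46585 + 4907) = 24317*(-41678) = -1013483926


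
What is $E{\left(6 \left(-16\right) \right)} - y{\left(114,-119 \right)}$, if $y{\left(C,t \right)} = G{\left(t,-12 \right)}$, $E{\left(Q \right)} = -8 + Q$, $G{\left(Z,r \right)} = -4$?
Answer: $-100$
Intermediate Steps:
$y{\left(C,t \right)} = -4$
$E{\left(6 \left(-16\right) \right)} - y{\left(114,-119 \right)} = \left(-8 + 6 \left(-16\right)\right) - -4 = \left(-8 - 96\right) + 4 = -104 + 4 = -100$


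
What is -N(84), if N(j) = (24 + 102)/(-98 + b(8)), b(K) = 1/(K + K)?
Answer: 2016/1567 ≈ 1.2865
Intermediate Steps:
b(K) = 1/(2*K)
N(j) = -2016/1567 (N(j) = (24 + 102)/(-98 + (½)/8) = 126/(-98 + (½)*(⅛)) = 126/(-98 + 1/16) = 126/(-1567/16) = 126*(-16/1567) = -2016/1567)
-N(84) = -1*(-2016/1567) = 2016/1567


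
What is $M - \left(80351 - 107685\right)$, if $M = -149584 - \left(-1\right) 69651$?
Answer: $-52599$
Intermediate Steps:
$M = -79933$ ($M = -149584 - -69651 = -149584 + 69651 = -79933$)
$M - \left(80351 - 107685\right) = -79933 - \left(80351 - 107685\right) = -79933 - -27334 = -79933 + 27334 = -52599$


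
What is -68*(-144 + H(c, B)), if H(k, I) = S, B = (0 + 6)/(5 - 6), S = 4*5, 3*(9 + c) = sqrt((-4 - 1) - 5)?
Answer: 8432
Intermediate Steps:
c = -9 + I*sqrt(10)/3 (c = -9 + sqrt((-4 - 1) - 5)/3 = -9 + sqrt(-5 - 5)/3 = -9 + sqrt(-10)/3 = -9 + (I*sqrt(10))/3 = -9 + I*sqrt(10)/3 ≈ -9.0 + 1.0541*I)
S = 20
B = -6 (B = 6/(-1) = 6*(-1) = -6)
H(k, I) = 20
-68*(-144 + H(c, B)) = -68*(-144 + 20) = -68*(-124) = 8432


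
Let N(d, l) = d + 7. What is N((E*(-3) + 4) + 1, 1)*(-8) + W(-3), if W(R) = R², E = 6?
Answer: 57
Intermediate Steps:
N(d, l) = 7 + d
N((E*(-3) + 4) + 1, 1)*(-8) + W(-3) = (7 + ((6*(-3) + 4) + 1))*(-8) + (-3)² = (7 + ((-18 + 4) + 1))*(-8) + 9 = (7 + (-14 + 1))*(-8) + 9 = (7 - 13)*(-8) + 9 = -6*(-8) + 9 = 48 + 9 = 57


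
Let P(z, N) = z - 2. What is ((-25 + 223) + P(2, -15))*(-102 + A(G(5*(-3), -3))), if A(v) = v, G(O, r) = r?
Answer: -20790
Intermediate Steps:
P(z, N) = -2 + z
((-25 + 223) + P(2, -15))*(-102 + A(G(5*(-3), -3))) = ((-25 + 223) + (-2 + 2))*(-102 - 3) = (198 + 0)*(-105) = 198*(-105) = -20790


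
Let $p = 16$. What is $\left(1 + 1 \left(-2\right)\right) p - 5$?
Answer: $-21$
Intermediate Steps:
$\left(1 + 1 \left(-2\right)\right) p - 5 = \left(1 + 1 \left(-2\right)\right) 16 - 5 = \left(1 - 2\right) 16 - 5 = \left(-1\right) 16 - 5 = -16 - 5 = -21$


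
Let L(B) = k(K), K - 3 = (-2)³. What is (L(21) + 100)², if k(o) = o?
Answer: 9025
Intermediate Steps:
K = -5 (K = 3 + (-2)³ = 3 - 8 = -5)
L(B) = -5
(L(21) + 100)² = (-5 + 100)² = 95² = 9025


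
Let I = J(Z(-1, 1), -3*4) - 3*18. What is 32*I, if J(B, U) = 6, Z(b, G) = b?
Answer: -1536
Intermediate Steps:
I = -48 (I = 6 - 3*18 = 6 - 54 = -48)
32*I = 32*(-48) = -1536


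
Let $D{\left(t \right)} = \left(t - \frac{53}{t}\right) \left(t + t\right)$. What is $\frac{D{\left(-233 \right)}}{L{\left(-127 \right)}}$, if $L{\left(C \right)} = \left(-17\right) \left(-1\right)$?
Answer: $\frac{108472}{17} \approx 6380.7$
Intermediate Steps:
$L{\left(C \right)} = 17$
$D{\left(t \right)} = 2 t \left(t - \frac{53}{t}\right)$ ($D{\left(t \right)} = \left(t - \frac{53}{t}\right) 2 t = 2 t \left(t - \frac{53}{t}\right)$)
$\frac{D{\left(-233 \right)}}{L{\left(-127 \right)}} = \frac{-106 + 2 \left(-233\right)^{2}}{17} = \left(-106 + 2 \cdot 54289\right) \frac{1}{17} = \left(-106 + 108578\right) \frac{1}{17} = 108472 \cdot \frac{1}{17} = \frac{108472}{17}$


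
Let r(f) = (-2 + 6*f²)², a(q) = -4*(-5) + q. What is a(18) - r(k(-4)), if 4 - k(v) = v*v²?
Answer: -769618526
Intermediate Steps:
a(q) = 20 + q
k(v) = 4 - v³ (k(v) = 4 - v*v² = 4 - v³)
a(18) - r(k(-4)) = (20 + 18) - 4*(-1 + 3*(4 - 1*(-4)³)²)² = 38 - 4*(-1 + 3*(4 - 1*(-64))²)² = 38 - 4*(-1 + 3*(4 + 64)²)² = 38 - 4*(-1 + 3*68²)² = 38 - 4*(-1 + 3*4624)² = 38 - 4*(-1 + 13872)² = 38 - 4*13871² = 38 - 4*192404641 = 38 - 1*769618564 = 38 - 769618564 = -769618526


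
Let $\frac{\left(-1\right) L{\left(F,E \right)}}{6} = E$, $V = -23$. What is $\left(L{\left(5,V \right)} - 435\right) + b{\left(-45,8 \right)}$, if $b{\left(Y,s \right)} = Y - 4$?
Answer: $-346$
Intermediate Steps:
$L{\left(F,E \right)} = - 6 E$
$b{\left(Y,s \right)} = -4 + Y$ ($b{\left(Y,s \right)} = Y - 4 = -4 + Y$)
$\left(L{\left(5,V \right)} - 435\right) + b{\left(-45,8 \right)} = \left(\left(-6\right) \left(-23\right) - 435\right) - 49 = \left(138 - 435\right) - 49 = -297 - 49 = -346$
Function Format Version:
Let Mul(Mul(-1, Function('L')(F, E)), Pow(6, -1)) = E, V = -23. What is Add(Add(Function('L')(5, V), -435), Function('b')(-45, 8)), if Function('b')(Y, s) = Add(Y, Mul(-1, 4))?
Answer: -346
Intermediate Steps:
Function('L')(F, E) = Mul(-6, E)
Function('b')(Y, s) = Add(-4, Y) (Function('b')(Y, s) = Add(Y, -4) = Add(-4, Y))
Add(Add(Function('L')(5, V), -435), Function('b')(-45, 8)) = Add(Add(Mul(-6, -23), -435), Add(-4, -45)) = Add(Add(138, -435), -49) = Add(-297, -49) = -346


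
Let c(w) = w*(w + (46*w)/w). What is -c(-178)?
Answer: -23496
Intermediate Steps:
c(w) = w*(46 + w) (c(w) = w*(w + 46) = w*(46 + w))
-c(-178) = -(-178)*(46 - 178) = -(-178)*(-132) = -1*23496 = -23496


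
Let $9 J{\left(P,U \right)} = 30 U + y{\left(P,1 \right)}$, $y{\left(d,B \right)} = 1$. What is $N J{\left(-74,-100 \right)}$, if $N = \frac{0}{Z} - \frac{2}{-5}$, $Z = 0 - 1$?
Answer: $- \frac{5998}{45} \approx -133.29$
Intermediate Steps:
$Z = -1$ ($Z = 0 - 1 = -1$)
$J{\left(P,U \right)} = \frac{1}{9} + \frac{10 U}{3}$ ($J{\left(P,U \right)} = \frac{30 U + 1}{9} = \frac{1 + 30 U}{9} = \frac{1}{9} + \frac{10 U}{3}$)
$N = \frac{2}{5}$ ($N = \frac{0}{-1} - \frac{2}{-5} = 0 \left(-1\right) - - \frac{2}{5} = 0 + \frac{2}{5} = \frac{2}{5} \approx 0.4$)
$N J{\left(-74,-100 \right)} = \frac{2 \left(\frac{1}{9} + \frac{10}{3} \left(-100\right)\right)}{5} = \frac{2 \left(\frac{1}{9} - \frac{1000}{3}\right)}{5} = \frac{2}{5} \left(- \frac{2999}{9}\right) = - \frac{5998}{45}$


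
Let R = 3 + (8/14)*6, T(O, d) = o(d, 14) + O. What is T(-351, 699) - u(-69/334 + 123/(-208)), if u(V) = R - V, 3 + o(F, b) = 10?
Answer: -85401427/243152 ≈ -351.23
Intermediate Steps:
o(F, b) = 7 (o(F, b) = -3 + 10 = 7)
T(O, d) = 7 + O
R = 45/7 (R = 3 + (8*(1/14))*6 = 3 + (4/7)*6 = 3 + 24/7 = 45/7 ≈ 6.4286)
u(V) = 45/7 - V
T(-351, 699) - u(-69/334 + 123/(-208)) = (7 - 351) - (45/7 - (-69/334 + 123/(-208))) = -344 - (45/7 - (-69*1/334 + 123*(-1/208))) = -344 - (45/7 - (-69/334 - 123/208)) = -344 - (45/7 - 1*(-27717/34736)) = -344 - (45/7 + 27717/34736) = -344 - 1*1757139/243152 = -344 - 1757139/243152 = -85401427/243152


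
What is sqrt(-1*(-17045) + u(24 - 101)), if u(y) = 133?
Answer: sqrt(17178) ≈ 131.06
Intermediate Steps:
sqrt(-1*(-17045) + u(24 - 101)) = sqrt(-1*(-17045) + 133) = sqrt(17045 + 133) = sqrt(17178)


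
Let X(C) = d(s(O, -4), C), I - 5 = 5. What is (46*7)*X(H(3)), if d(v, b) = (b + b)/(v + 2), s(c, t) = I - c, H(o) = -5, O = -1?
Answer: -3220/13 ≈ -247.69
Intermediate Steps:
I = 10 (I = 5 + 5 = 10)
s(c, t) = 10 - c
d(v, b) = 2*b/(2 + v) (d(v, b) = (2*b)/(2 + v) = 2*b/(2 + v))
X(C) = 2*C/13 (X(C) = 2*C/(2 + (10 - 1*(-1))) = 2*C/(2 + (10 + 1)) = 2*C/(2 + 11) = 2*C/13)
(46*7)*X(H(3)) = (46*7)*((2/13)*(-5)) = 322*(-10/13) = -3220/13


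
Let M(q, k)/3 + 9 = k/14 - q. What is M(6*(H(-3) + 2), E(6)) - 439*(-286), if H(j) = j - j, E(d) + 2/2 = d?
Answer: 1756889/14 ≈ 1.2549e+5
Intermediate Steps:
E(d) = -1 + d
H(j) = 0
M(q, k) = -27 - 3*q + 3*k/14 (M(q, k) = -27 + 3*(k/14 - q) = -27 + 3*(-q + k/14) = -27 + (-3*q + 3*k/14) = -27 - 3*q + 3*k/14)
M(6*(H(-3) + 2), E(6)) - 439*(-286) = (-27 - 18*(0 + 2) + 3*(-1 + 6)/14) - 439*(-286) = (-27 - 18*2 + (3/14)*5) + 125554 = (-27 - 3*12 + 15/14) + 125554 = (-27 - 36 + 15/14) + 125554 = -867/14 + 125554 = 1756889/14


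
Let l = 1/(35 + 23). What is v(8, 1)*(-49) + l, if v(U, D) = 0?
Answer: 1/58 ≈ 0.017241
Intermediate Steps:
l = 1/58 ≈ 0.017241
v(8, 1)*(-49) + l = 0*(-49) + 1/58 = 0 + 1/58 = 1/58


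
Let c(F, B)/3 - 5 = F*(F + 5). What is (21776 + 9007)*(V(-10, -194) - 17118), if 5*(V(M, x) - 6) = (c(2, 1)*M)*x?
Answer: 154038132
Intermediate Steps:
c(F, B) = 15 + 3*F*(5 + F) (c(F, B) = 15 + 3*(F*(F + 5)) = 15 + 3*(F*(5 + F)) = 15 + 3*F*(5 + F))
V(M, x) = 6 + 57*M*x/5 (V(M, x) = 6 + (((15 + 3*2² + 15*2)*M)*x)/5 = 6 + (((15 + 3*4 + 30)*M)*x)/5 = 6 + (((15 + 12 + 30)*M)*x)/5 = 6 + ((57*M)*x)/5 = 6 + (57*M*x)/5 = 6 + 57*M*x/5)
(21776 + 9007)*(V(-10, -194) - 17118) = (21776 + 9007)*((6 + (57/5)*(-10)*(-194)) - 17118) = 30783*((6 + 22116) - 17118) = 30783*(22122 - 17118) = 30783*5004 = 154038132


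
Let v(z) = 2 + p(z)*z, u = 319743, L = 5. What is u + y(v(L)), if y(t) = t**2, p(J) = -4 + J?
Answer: 319792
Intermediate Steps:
v(z) = 2 + z*(-4 + z) (v(z) = 2 + (-4 + z)*z = 2 + z*(-4 + z))
u + y(v(L)) = 319743 + (2 + 5*(-4 + 5))**2 = 319743 + (2 + 5*1)**2 = 319743 + (2 + 5)**2 = 319743 + 7**2 = 319743 + 49 = 319792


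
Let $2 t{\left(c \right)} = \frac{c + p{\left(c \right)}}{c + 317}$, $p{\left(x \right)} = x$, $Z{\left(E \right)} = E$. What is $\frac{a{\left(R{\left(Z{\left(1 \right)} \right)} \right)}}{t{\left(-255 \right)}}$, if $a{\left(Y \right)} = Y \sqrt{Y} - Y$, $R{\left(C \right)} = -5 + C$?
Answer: $- \frac{248}{255} + \frac{496 i}{255} \approx -0.97255 + 1.9451 i$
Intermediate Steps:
$a{\left(Y \right)} = Y^{\frac{3}{2}} - Y$
$t{\left(c \right)} = \frac{c}{317 + c}$ ($t{\left(c \right)} = \frac{\left(c + c\right) \frac{1}{c + 317}}{2} = \frac{2 c \frac{1}{317 + c}}{2} = \frac{c}{317 + c}$)
$\frac{a{\left(R{\left(Z{\left(1 \right)} \right)} \right)}}{t{\left(-255 \right)}} = \frac{\left(-5 + 1\right)^{\frac{3}{2}} - \left(-5 + 1\right)}{\left(-255\right) \frac{1}{317 - 255}} = \frac{\left(-4\right)^{\frac{3}{2}} - -4}{\left(-255\right) \frac{1}{62}} = \frac{- 8 i + 4}{\left(-255\right) \frac{1}{62}} = \frac{4 - 8 i}{- \frac{255}{62}} = \left(4 - 8 i\right) \left(- \frac{62}{255}\right) = - \frac{248}{255} + \frac{496 i}{255}$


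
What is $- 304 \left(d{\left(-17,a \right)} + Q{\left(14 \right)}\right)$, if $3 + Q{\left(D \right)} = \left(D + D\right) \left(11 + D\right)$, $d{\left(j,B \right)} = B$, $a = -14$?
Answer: $-207632$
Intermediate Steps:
$Q{\left(D \right)} = -3 + 2 D \left(11 + D\right)$ ($Q{\left(D \right)} = -3 + \left(D + D\right) \left(11 + D\right) = -3 + 2 D \left(11 + D\right)$)
$- 304 \left(d{\left(-17,a \right)} + Q{\left(14 \right)}\right) = - 304 \left(-14 + \left(-3 + 2 \cdot 14^{2} + 22 \cdot 14\right)\right) = - 304 \left(-14 + \left(-3 + 2 \cdot 196 + 308\right)\right) = - 304 \left(-14 + \left(-3 + 392 + 308\right)\right) = - 304 \left(-14 + 697\right) = \left(-304\right) 683 = -207632$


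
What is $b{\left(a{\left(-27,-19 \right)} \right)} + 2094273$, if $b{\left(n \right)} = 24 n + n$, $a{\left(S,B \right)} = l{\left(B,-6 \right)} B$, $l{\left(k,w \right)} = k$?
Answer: $2103298$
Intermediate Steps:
$a{\left(S,B \right)} = B^{2}$ ($a{\left(S,B \right)} = B B = B^{2}$)
$b{\left(n \right)} = 25 n$
$b{\left(a{\left(-27,-19 \right)} \right)} + 2094273 = 25 \left(-19\right)^{2} + 2094273 = 25 \cdot 361 + 2094273 = 9025 + 2094273 = 2103298$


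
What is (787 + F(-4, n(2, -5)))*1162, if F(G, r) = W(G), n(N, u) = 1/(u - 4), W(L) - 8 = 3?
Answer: 927276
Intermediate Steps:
W(L) = 11 (W(L) = 8 + 3 = 11)
n(N, u) = 1/(-4 + u)
F(G, r) = 11
(787 + F(-4, n(2, -5)))*1162 = (787 + 11)*1162 = 798*1162 = 927276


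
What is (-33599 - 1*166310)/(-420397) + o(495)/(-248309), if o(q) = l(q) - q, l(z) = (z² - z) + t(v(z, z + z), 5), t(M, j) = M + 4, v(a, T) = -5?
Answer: -52951957617/104388358673 ≈ -0.50726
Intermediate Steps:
t(M, j) = 4 + M
l(z) = -1 + z² - z (l(z) = (z² - z) + (4 - 5) = (z² - z) - 1 = -1 + z² - z)
o(q) = -1 + q² - 2*q (o(q) = (-1 + q² - q) - q = -1 + q² - 2*q)
(-33599 - 1*166310)/(-420397) + o(495)/(-248309) = (-33599 - 1*166310)/(-420397) + (-1 + 495² - 2*495)/(-248309) = (-33599 - 166310)*(-1/420397) + (-1 + 245025 - 990)*(-1/248309) = -199909*(-1/420397) + 244034*(-1/248309) = 199909/420397 - 244034/248309 = -52951957617/104388358673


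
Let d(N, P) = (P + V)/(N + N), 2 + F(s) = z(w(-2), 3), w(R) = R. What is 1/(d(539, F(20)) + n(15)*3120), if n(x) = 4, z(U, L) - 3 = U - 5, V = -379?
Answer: 14/174715 ≈ 8.0131e-5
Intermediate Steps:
z(U, L) = -2 + U (z(U, L) = 3 + (U - 5) = 3 + (-5 + U) = -2 + U)
F(s) = -6 (F(s) = -2 + (-2 - 2) = -2 - 4 = -6)
d(N, P) = (-379 + P)/(2*N) (d(N, P) = (P - 379)/(N + N) = (-379 + P)/((2*N)) = (-379 + P)*(1/(2*N)) = (-379 + P)/(2*N))
1/(d(539, F(20)) + n(15)*3120) = 1/((½)*(-379 - 6)/539 + 4*3120) = 1/((½)*(1/539)*(-385) + 12480) = 1/(-5/14 + 12480) = 1/(174715/14) = 14/174715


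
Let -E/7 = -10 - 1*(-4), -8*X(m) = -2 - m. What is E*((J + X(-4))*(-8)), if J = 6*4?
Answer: -7980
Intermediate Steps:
X(m) = ¼ + m/8 (X(m) = -(-2 - m)/8 = ¼ + m/8)
J = 24
E = 42 (E = -7*(-10 - 1*(-4)) = -7*(-10 + 4) = -7*(-6) = 42)
E*((J + X(-4))*(-8)) = 42*((24 + (¼ + (⅛)*(-4)))*(-8)) = 42*((24 + (¼ - ½))*(-8)) = 42*((24 - ¼)*(-8)) = 42*((95/4)*(-8)) = 42*(-190) = -7980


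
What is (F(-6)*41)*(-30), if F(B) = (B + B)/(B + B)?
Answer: -1230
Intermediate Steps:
F(B) = 1 (F(B) = (2*B)/((2*B)) = (2*B)*(1/(2*B)) = 1)
(F(-6)*41)*(-30) = (1*41)*(-30) = 41*(-30) = -1230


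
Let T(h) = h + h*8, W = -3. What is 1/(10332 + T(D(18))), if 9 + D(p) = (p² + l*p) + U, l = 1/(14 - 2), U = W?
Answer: 2/26307 ≈ 7.6025e-5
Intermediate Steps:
U = -3
l = 1/12 ≈ 0.083333
D(p) = -12 + p² + p/12 (D(p) = -9 + ((p² + p/12) - 3) = -9 + (-3 + p² + p/12) = -12 + p² + p/12)
T(h) = 9*h (T(h) = h + 8*h = 9*h)
1/(10332 + T(D(18))) = 1/(10332 + 9*(-12 + 18² + (1/12)*18)) = 1/(10332 + 9*(-12 + 324 + 3/2)) = 1/(10332 + 9*(627/2)) = 1/(10332 + 5643/2) = 1/(26307/2) = 2/26307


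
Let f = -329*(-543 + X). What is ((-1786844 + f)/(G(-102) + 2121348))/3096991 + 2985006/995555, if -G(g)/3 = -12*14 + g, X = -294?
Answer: 19618366045408178063/6543090334290860790 ≈ 2.9983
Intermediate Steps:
f = 275373 (f = -329*(-543 - 294) = -329*(-837) = 275373)
G(g) = 504 - 3*g (G(g) = -3*(-12*14 + g) = -3*(-168 + g) = 504 - 3*g)
((-1786844 + f)/(G(-102) + 2121348))/3096991 + 2985006/995555 = ((-1786844 + 275373)/((504 - 3*(-102)) + 2121348))/3096991 + 2985006/995555 = -1511471/((504 + 306) + 2121348)*(1/3096991) + 2985006*(1/995555) = -1511471/(810 + 2121348)*(1/3096991) + 2985006/995555 = -1511471/2122158*(1/3096991) + 2985006/995555 = -1511471*1/2122158*(1/3096991) + 2985006/995555 = -1511471/2122158*1/3096991 + 2985006/995555 = -1511471/6572304226578 + 2985006/995555 = 19618366045408178063/6543090334290860790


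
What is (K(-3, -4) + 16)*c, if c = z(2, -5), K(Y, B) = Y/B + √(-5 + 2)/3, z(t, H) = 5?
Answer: 335/4 + 5*I*√3/3 ≈ 83.75 + 2.8868*I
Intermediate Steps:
K(Y, B) = Y/B + I*√3/3 (K(Y, B) = Y/B + √(-3)*(⅓) = Y/B + (I*√3)*(⅓) = Y/B + I*√3/3)
c = 5
(K(-3, -4) + 16)*c = ((-3/(-4) + I*√3/3) + 16)*5 = ((-3*(-¼) + I*√3/3) + 16)*5 = ((¾ + I*√3/3) + 16)*5 = (67/4 + I*√3/3)*5 = 335/4 + 5*I*√3/3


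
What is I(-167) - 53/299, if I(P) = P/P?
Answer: 246/299 ≈ 0.82274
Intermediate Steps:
I(P) = 1
I(-167) - 53/299 = 1 - 53/299 = 246/299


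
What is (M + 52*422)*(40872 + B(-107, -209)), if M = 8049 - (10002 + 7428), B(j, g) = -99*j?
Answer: 646554795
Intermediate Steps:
M = -9381 (M = 8049 - 1*17430 = 8049 - 17430 = -9381)
(M + 52*422)*(40872 + B(-107, -209)) = (-9381 + 52*422)*(40872 - 99*(-107)) = (-9381 + 21944)*(40872 + 10593) = 12563*51465 = 646554795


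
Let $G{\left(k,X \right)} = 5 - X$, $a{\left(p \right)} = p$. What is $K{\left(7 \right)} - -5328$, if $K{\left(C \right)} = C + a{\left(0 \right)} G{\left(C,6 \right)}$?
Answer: $5335$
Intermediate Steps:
$K{\left(C \right)} = C$ ($K{\left(C \right)} = C + 0 \left(5 - 6\right) = C + 0 \left(-1\right) = C + 0 = C$)
$K{\left(7 \right)} - -5328 = 7 - -5328 = 7 + 5328 = 5335$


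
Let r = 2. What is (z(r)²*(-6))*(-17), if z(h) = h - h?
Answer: 0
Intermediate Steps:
z(h) = 0
(z(r)²*(-6))*(-17) = (0²*(-6))*(-17) = (0*(-6))*(-17) = 0*(-17) = 0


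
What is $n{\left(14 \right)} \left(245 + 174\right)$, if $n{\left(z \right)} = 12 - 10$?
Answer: $838$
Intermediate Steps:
$n{\left(z \right)} = 2$
$n{\left(14 \right)} \left(245 + 174\right) = 2 \left(245 + 174\right) = 2 \cdot 419 = 838$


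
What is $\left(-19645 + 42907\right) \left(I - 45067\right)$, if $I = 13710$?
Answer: $-729426534$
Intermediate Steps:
$\left(-19645 + 42907\right) \left(I - 45067\right) = \left(-19645 + 42907\right) \left(13710 - 45067\right) = 23262 \left(-31357\right) = -729426534$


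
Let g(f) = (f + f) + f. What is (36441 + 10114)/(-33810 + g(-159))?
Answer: -46555/34287 ≈ -1.3578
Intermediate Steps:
g(f) = 3*f (g(f) = 2*f + f = 3*f)
(36441 + 10114)/(-33810 + g(-159)) = (36441 + 10114)/(-33810 + 3*(-159)) = 46555/(-33810 - 477) = 46555/(-34287) = 46555*(-1/34287) = -46555/34287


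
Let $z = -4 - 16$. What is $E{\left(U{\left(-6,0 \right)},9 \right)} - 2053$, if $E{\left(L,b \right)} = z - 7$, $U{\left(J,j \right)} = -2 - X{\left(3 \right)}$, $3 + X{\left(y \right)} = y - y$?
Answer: $-2080$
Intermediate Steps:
$X{\left(y \right)} = -3$ ($X{\left(y \right)} = -3 + \left(y - y\right) = -3 + 0 = -3$)
$z = -20$
$U{\left(J,j \right)} = 1$ ($U{\left(J,j \right)} = -2 - -3 = -2 + 3 = 1$)
$E{\left(L,b \right)} = -27$ ($E{\left(L,b \right)} = -20 - 7 = -27$)
$E{\left(U{\left(-6,0 \right)},9 \right)} - 2053 = -27 - 2053 = -2080$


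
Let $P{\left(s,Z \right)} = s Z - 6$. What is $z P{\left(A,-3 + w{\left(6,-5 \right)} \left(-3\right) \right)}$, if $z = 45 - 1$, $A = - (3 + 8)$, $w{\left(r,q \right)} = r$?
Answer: $9900$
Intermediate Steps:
$A = -11$ ($A = \left(-1\right) 11 = -11$)
$P{\left(s,Z \right)} = -6 + Z s$ ($P{\left(s,Z \right)} = Z s - 6 = -6 + Z s$)
$z = 44$
$z P{\left(A,-3 + w{\left(6,-5 \right)} \left(-3\right) \right)} = 44 \left(-6 + \left(-3 + 6 \left(-3\right)\right) \left(-11\right)\right) = 44 \left(-6 + \left(-3 - 18\right) \left(-11\right)\right) = 44 \left(-6 - -231\right) = 44 \left(-6 + 231\right) = 44 \cdot 225 = 9900$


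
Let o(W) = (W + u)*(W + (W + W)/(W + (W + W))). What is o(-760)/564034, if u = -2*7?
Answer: 293862/282017 ≈ 1.0420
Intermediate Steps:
u = -14
o(W) = (-14 + W)*(2/3 + W) (o(W) = (W - 14)*(W + (W + W)/(W + (W + W))) = (-14 + W)*(W + (2*W)/(W + 2*W)) = (-14 + W)*(W + (2*W)/((3*W))) = (-14 + W)*(W + (2*W)*(1/(3*W))) = (-14 + W)*(W + 2/3) = (-14 + W)*(2/3 + W))
o(-760)/564034 = (-28/3 + (-760)**2 - 40/3*(-760))/564034 = (-28/3 + 577600 + 30400/3)*(1/564034) = 587724*(1/564034) = 293862/282017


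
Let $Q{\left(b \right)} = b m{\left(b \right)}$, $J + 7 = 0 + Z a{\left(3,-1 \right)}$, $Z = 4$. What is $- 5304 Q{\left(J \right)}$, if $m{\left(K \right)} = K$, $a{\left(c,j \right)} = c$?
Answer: $-132600$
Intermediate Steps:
$J = 5$ ($J = -7 + \left(0 + 4 \cdot 3\right) = -7 + \left(0 + 12\right) = -7 + 12 = 5$)
$Q{\left(b \right)} = b^{2}$ ($Q{\left(b \right)} = b b = b^{2}$)
$- 5304 Q{\left(J \right)} = - 5304 \cdot 5^{2} = \left(-5304\right) 25 = -132600$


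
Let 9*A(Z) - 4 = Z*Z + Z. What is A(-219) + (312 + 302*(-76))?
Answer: -156014/9 ≈ -17335.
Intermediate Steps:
A(Z) = 4/9 + Z/9 + Z**2/9 (A(Z) = 4/9 + (Z*Z + Z)/9 = 4/9 + (Z**2 + Z)/9 = 4/9 + (Z + Z**2)/9 = 4/9 + (Z/9 + Z**2/9) = 4/9 + Z/9 + Z**2/9)
A(-219) + (312 + 302*(-76)) = (4/9 + (1/9)*(-219) + (1/9)*(-219)**2) + (312 + 302*(-76)) = (4/9 - 73/3 + (1/9)*47961) + (312 - 22952) = (4/9 - 73/3 + 5329) - 22640 = 47746/9 - 22640 = -156014/9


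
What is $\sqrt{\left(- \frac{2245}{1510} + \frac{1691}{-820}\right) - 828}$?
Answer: $\frac{i \sqrt{3187200813405}}{61910} \approx 28.837 i$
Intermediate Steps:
$\sqrt{\left(- \frac{2245}{1510} + \frac{1691}{-820}\right) - 828} = \sqrt{\left(\left(-2245\right) \frac{1}{1510} + 1691 \left(- \frac{1}{820}\right)\right) - 828} = \sqrt{\left(- \frac{449}{302} - \frac{1691}{820}\right) - 828} = \sqrt{- \frac{439431}{123820} - 828} = \sqrt{- \frac{102962391}{123820}} = \frac{i \sqrt{3187200813405}}{61910}$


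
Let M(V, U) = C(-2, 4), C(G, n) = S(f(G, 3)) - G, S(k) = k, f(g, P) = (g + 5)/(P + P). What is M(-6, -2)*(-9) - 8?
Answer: -61/2 ≈ -30.500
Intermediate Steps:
f(g, P) = (5 + g)/(2*P) (f(g, P) = (5 + g)/((2*P)) = (5 + g)*(1/(2*P)) = (5 + g)/(2*P))
C(G, n) = ⅚ - 5*G/6 (C(G, n) = (½)*(5 + G)/3 - G = (½)*(⅓)*(5 + G) - G = (⅚ + G/6) - G = ⅚ - 5*G/6)
M(V, U) = 5/2 (M(V, U) = ⅚ - ⅚*(-2) = ⅚ + 5/3 = 5/2)
M(-6, -2)*(-9) - 8 = (5/2)*(-9) - 8 = -45/2 - 8 = -61/2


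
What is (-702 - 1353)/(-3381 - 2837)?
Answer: 2055/6218 ≈ 0.33049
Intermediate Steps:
(-702 - 1353)/(-3381 - 2837) = -2055/(-6218) = -2055*(-1/6218) = 2055/6218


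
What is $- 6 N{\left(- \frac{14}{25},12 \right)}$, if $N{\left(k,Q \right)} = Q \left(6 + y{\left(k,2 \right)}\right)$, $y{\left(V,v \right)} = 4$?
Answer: $-720$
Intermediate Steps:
$N{\left(k,Q \right)} = 10 Q$ ($N{\left(k,Q \right)} = Q \left(6 + 4\right) = Q 10 = 10 Q$)
$- 6 N{\left(- \frac{14}{25},12 \right)} = - 6 \cdot 10 \cdot 12 = \left(-6\right) 120 = -720$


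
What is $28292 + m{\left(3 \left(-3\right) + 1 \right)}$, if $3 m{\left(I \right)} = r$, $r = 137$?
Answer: $\frac{85013}{3} \approx 28338.0$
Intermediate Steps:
$m{\left(I \right)} = \frac{137}{3}$ ($m{\left(I \right)} = \frac{1}{3} \cdot 137 = \frac{137}{3}$)
$28292 + m{\left(3 \left(-3\right) + 1 \right)} = 28292 + \frac{137}{3} = \frac{85013}{3}$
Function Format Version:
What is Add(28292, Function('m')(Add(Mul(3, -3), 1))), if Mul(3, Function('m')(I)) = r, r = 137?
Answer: Rational(85013, 3) ≈ 28338.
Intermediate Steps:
Function('m')(I) = Rational(137, 3) (Function('m')(I) = Mul(Rational(1, 3), 137) = Rational(137, 3))
Add(28292, Function('m')(Add(Mul(3, -3), 1))) = Add(28292, Rational(137, 3)) = Rational(85013, 3)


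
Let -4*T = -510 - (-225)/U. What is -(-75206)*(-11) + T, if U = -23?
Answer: -76096517/92 ≈ -8.2714e+5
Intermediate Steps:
T = 11955/92 (T = -(-510 - (-225)/(-23))/4 = -(-510 - (-225)*(-1)/23)/4 = -(-510 - 1*225/23)/4 = -(-510 - 225/23)/4 = -¼*(-11955/23) = 11955/92 ≈ 129.95)
-(-75206)*(-11) + T = -(-75206)*(-11) + 11955/92 = -1213*682 + 11955/92 = -827266 + 11955/92 = -76096517/92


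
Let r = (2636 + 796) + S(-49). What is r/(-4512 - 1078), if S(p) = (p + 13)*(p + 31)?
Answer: -408/559 ≈ -0.72987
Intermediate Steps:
S(p) = (13 + p)*(31 + p)
r = 4080 (r = (2636 + 796) + (403 + (-49)² + 44*(-49)) = 3432 + (403 + 2401 - 2156) = 3432 + 648 = 4080)
r/(-4512 - 1078) = 4080/(-4512 - 1078) = 4080/(-5590) = 4080*(-1/5590) = -408/559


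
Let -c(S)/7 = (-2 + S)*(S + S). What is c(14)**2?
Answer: 5531904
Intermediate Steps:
c(S) = -14*S*(-2 + S) (c(S) = -7*(-2 + S)*(S + S) = -7*(-2 + S)*2*S = -14*S*(-2 + S))
c(14)**2 = (14*14*(2 - 1*14))**2 = (14*14*(2 - 14))**2 = (14*14*(-12))**2 = (-2352)**2 = 5531904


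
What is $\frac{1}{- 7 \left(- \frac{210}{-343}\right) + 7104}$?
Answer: $\frac{7}{49698} \approx 0.00014085$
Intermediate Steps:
$\frac{1}{- 7 \left(- \frac{210}{-343}\right) + 7104} = \frac{1}{- 7 \left(\left(-210\right) \left(- \frac{1}{343}\right)\right) + 7104} = \frac{1}{\left(-7\right) \frac{30}{49} + 7104} = \frac{1}{- \frac{30}{7} + 7104} = \frac{1}{\frac{49698}{7}} = \frac{7}{49698}$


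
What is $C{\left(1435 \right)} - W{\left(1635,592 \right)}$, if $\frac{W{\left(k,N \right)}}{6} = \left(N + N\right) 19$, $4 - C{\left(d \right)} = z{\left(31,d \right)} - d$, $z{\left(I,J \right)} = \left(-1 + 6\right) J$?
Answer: $-140712$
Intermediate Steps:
$z{\left(I,J \right)} = 5 J$
$C{\left(d \right)} = 4 - 4 d$ ($C{\left(d \right)} = 4 - \left(5 d - d\right) = 4 - 4 d$)
$W{\left(k,N \right)} = 228 N$ ($W{\left(k,N \right)} = 6 \left(N + N\right) 19 = 6 \cdot 2 N 19 = 6 \cdot 38 N = 228 N$)
$C{\left(1435 \right)} - W{\left(1635,592 \right)} = \left(4 - 5740\right) - 228 \cdot 592 = \left(4 - 5740\right) - 134976 = -5736 - 134976 = -140712$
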